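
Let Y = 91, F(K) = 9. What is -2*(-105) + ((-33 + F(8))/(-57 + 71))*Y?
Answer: 54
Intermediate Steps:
-2*(-105) + ((-33 + F(8))/(-57 + 71))*Y = -2*(-105) + ((-33 + 9)/(-57 + 71))*91 = 210 - 24/14*91 = 210 - 24*1/14*91 = 210 - 12/7*91 = 210 - 156 = 54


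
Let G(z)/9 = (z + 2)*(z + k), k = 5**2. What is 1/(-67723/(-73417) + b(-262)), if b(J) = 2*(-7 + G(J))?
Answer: 73417/81430239605 ≈ 9.0159e-7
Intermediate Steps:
k = 25
G(z) = 9*(2 + z)*(25 + z) (G(z) = 9*((z + 2)*(z + 25)) = 9*((2 + z)*(25 + z)) = 9*(2 + z)*(25 + z))
b(J) = 886 + 18*J**2 + 486*J (b(J) = 2*(-7 + (450 + 9*J**2 + 243*J)) = 2*(443 + 9*J**2 + 243*J) = 886 + 18*J**2 + 486*J)
1/(-67723/(-73417) + b(-262)) = 1/(-67723/(-73417) + (886 + 18*(-262)**2 + 486*(-262))) = 1/(-67723*(-1/73417) + (886 + 18*68644 - 127332)) = 1/(67723/73417 + (886 + 1235592 - 127332)) = 1/(67723/73417 + 1109146) = 1/(81430239605/73417) = 73417/81430239605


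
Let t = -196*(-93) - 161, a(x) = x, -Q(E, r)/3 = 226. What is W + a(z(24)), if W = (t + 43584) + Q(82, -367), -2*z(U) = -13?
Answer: 121959/2 ≈ 60980.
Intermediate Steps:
Q(E, r) = -678 (Q(E, r) = -3*226 = -678)
z(U) = 13/2 (z(U) = -½*(-13) = 13/2)
t = 18067 (t = 18228 - 161 = 18067)
W = 60973 (W = (18067 + 43584) - 678 = 61651 - 678 = 60973)
W + a(z(24)) = 60973 + 13/2 = 121959/2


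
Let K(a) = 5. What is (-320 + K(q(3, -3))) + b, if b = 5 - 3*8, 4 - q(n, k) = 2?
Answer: -334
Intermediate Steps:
q(n, k) = 2 (q(n, k) = 4 - 1*2 = 4 - 2 = 2)
b = -19 (b = 5 - 24 = -19)
(-320 + K(q(3, -3))) + b = (-320 + 5) - 19 = -315 - 19 = -334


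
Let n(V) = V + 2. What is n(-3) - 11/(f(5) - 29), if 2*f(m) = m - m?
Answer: -18/29 ≈ -0.62069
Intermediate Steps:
f(m) = 0 (f(m) = (m - m)/2 = (½)*0 = 0)
n(V) = 2 + V
n(-3) - 11/(f(5) - 29) = (2 - 3) - 11/(0 - 29) = -1 - 11/(-29) = -1 - 1/29*(-11) = -1 + 11/29 = -18/29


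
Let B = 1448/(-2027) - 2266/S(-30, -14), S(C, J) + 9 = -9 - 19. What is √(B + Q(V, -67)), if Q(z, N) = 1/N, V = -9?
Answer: 19*√4232616639359/5024933 ≈ 7.7791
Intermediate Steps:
S(C, J) = -37 (S(C, J) = -9 + (-9 - 19) = -9 - 28 = -37)
B = 4539606/74999 (B = 1448/(-2027) - 2266/(-37) = 1448*(-1/2027) - 2266*(-1/37) = -1448/2027 + 2266/37 = 4539606/74999 ≈ 60.529)
√(B + Q(V, -67)) = √(4539606/74999 + 1/(-67)) = √(4539606/74999 - 1/67) = √(304078603/5024933) = 19*√4232616639359/5024933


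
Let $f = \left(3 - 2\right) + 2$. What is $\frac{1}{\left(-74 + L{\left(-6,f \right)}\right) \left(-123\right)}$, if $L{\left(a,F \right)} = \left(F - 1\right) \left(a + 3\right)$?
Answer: $\frac{1}{9840} \approx 0.00010163$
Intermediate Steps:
$f = 3$ ($f = 1 + 2 = 3$)
$L{\left(a,F \right)} = \left(-1 + F\right) \left(3 + a\right)$
$\frac{1}{\left(-74 + L{\left(-6,f \right)}\right) \left(-123\right)} = \frac{1}{\left(-74 + \left(-3 - -6 + 3 \cdot 3 + 3 \left(-6\right)\right)\right) \left(-123\right)} = \frac{1}{\left(-74 + \left(-3 + 6 + 9 - 18\right)\right) \left(-123\right)} = \frac{1}{\left(-74 - 6\right) \left(-123\right)} = \frac{1}{\left(-80\right) \left(-123\right)} = \frac{1}{9840}$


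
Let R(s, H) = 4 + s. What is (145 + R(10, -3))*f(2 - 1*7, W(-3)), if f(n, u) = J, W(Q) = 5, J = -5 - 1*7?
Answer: -1908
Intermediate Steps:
J = -12 (J = -5 - 7 = -12)
f(n, u) = -12
(145 + R(10, -3))*f(2 - 1*7, W(-3)) = (145 + (4 + 10))*(-12) = (145 + 14)*(-12) = 159*(-12) = -1908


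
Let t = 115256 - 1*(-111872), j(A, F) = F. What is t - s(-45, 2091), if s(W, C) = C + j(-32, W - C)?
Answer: 227173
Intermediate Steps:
s(W, C) = W (s(W, C) = C + (W - C) = W)
t = 227128 (t = 115256 + 111872 = 227128)
t - s(-45, 2091) = 227128 - 1*(-45) = 227128 + 45 = 227173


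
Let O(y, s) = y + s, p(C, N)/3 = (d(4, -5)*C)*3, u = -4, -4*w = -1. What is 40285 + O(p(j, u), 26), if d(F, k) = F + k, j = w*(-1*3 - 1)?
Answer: 40320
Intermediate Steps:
w = 1/4 (w = -1/4*(-1) = 1/4 ≈ 0.25000)
j = -1 (j = (-1*3 - 1)/4 = (-3 - 1)/4 = (1/4)*(-4) = -1)
p(C, N) = -9*C (p(C, N) = 3*(((4 - 5)*C)*3) = 3*(-C*3) = 3*(-3*C) = -9*C)
O(y, s) = s + y
40285 + O(p(j, u), 26) = 40285 + (26 - 9*(-1)) = 40285 + (26 + 9) = 40285 + 35 = 40320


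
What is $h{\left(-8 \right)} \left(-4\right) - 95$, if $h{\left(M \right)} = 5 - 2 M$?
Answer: $-179$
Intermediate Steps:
$h{\left(-8 \right)} \left(-4\right) - 95 = \left(5 - -16\right) \left(-4\right) - 95 = \left(5 + 16\right) \left(-4\right) - 95 = 21 \left(-4\right) - 95 = -84 - 95 = -179$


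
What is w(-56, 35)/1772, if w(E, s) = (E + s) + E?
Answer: -77/1772 ≈ -0.043454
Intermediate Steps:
w(E, s) = s + 2*E
w(-56, 35)/1772 = (35 + 2*(-56))/1772 = (35 - 112)*(1/1772) = -77*1/1772 = -77/1772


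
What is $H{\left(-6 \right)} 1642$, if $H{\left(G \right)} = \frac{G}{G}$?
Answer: $1642$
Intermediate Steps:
$H{\left(G \right)} = 1$
$H{\left(-6 \right)} 1642 = 1 \cdot 1642 = 1642$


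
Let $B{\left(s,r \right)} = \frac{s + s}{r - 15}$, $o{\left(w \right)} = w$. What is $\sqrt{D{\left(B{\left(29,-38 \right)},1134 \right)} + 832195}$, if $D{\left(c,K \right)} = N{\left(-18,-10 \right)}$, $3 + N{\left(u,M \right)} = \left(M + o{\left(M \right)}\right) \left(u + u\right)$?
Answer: $4 \sqrt{52057} \approx 912.64$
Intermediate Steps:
$B{\left(s,r \right)} = \frac{2 s}{-15 + r}$
$N{\left(u,M \right)} = -3 + 4 M u$ ($N{\left(u,M \right)} = -3 + \left(M + M\right) \left(u + u\right) = -3 + 2 M 2 u = -3 + 4 M u$)
$D{\left(c,K \right)} = 717$ ($D{\left(c,K \right)} = -3 + 4 \left(-10\right) \left(-18\right) = -3 + 720 = 717$)
$\sqrt{D{\left(B{\left(29,-38 \right)},1134 \right)} + 832195} = \sqrt{717 + 832195} = \sqrt{832912} = 4 \sqrt{52057}$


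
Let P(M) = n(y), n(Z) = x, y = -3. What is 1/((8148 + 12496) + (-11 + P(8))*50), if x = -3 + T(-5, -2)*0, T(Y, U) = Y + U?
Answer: 1/19944 ≈ 5.0140e-5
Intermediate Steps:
T(Y, U) = U + Y
x = -3 (x = -3 + (-2 - 5)*0 = -3 - 7*0 = -3 + 0 = -3)
n(Z) = -3
P(M) = -3
1/((8148 + 12496) + (-11 + P(8))*50) = 1/((8148 + 12496) + (-11 - 3)*50) = 1/(20644 - 14*50) = 1/(20644 - 700) = 1/19944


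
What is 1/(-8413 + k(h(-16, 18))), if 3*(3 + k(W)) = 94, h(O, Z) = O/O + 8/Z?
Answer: -3/25154 ≈ -0.00011927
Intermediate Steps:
h(O, Z) = 1 + 8/Z
k(W) = 85/3 (k(W) = -3 + (1/3)*94 = -3 + 94/3 = 85/3)
1/(-8413 + k(h(-16, 18))) = 1/(-8413 + 85/3) = 1/(-25154/3) = -3/25154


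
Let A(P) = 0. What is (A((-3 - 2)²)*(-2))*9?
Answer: 0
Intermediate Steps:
(A((-3 - 2)²)*(-2))*9 = (0*(-2))*9 = 0*9 = 0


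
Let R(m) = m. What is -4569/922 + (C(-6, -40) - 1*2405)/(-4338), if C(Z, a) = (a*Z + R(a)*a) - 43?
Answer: -9629873/1999818 ≈ -4.8154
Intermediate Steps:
C(Z, a) = -43 + a² + Z*a (C(Z, a) = (a*Z + a*a) - 43 = (Z*a + a²) - 43 = (a² + Z*a) - 43 = -43 + a² + Z*a)
-4569/922 + (C(-6, -40) - 1*2405)/(-4338) = -4569/922 + ((-43 + (-40)² - 6*(-40)) - 1*2405)/(-4338) = -4569*1/922 + ((-43 + 1600 + 240) - 2405)*(-1/4338) = -4569/922 + (1797 - 2405)*(-1/4338) = -4569/922 - 608*(-1/4338) = -4569/922 + 304/2169 = -9629873/1999818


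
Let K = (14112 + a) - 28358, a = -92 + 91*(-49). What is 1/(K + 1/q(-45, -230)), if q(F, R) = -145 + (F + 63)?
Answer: -127/2387220 ≈ -5.3200e-5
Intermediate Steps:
a = -4551 (a = -92 - 4459 = -4551)
q(F, R) = -82 + F (q(F, R) = -145 + (63 + F) = -82 + F)
K = -18797 (K = (14112 - 4551) - 28358 = 9561 - 28358 = -18797)
1/(K + 1/q(-45, -230)) = 1/(-18797 + 1/(-82 - 45)) = 1/(-18797 + 1/(-127)) = 1/(-18797 - 1/127) = 1/(-2387220/127) = -127/2387220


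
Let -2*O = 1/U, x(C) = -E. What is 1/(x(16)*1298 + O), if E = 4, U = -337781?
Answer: -675562/3507517903 ≈ -0.00019260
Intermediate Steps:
x(C) = -4 (x(C) = -1*4 = -4)
O = 1/675562 (O = -½/(-337781) = -½*(-1/337781) = 1/675562 ≈ 1.4802e-6)
1/(x(16)*1298 + O) = 1/(-4*1298 + 1/675562) = 1/(-5192 + 1/675562) = 1/(-3507517903/675562) = -675562/3507517903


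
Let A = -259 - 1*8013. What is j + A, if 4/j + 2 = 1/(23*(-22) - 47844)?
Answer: -800104072/96701 ≈ -8274.0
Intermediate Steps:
A = -8272 (A = -259 - 8013 = -8272)
j = -193400/96701 (j = 4/(-2 + 1/(23*(-22) - 47844)) = 4/(-2 + 1/(-506 - 47844)) = 4/(-2 + 1/(-48350)) = 4/(-2 - 1/48350) = 4/(-96701/48350) = 4*(-48350/96701) = -193400/96701 ≈ -2.0000)
j + A = -193400/96701 - 8272 = -800104072/96701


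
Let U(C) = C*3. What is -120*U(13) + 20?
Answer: -4660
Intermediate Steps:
U(C) = 3*C
-120*U(13) + 20 = -360*13 + 20 = -120*39 + 20 = -4680 + 20 = -4660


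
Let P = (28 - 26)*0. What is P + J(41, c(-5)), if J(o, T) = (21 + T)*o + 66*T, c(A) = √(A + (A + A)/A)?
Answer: 861 + 107*I*√3 ≈ 861.0 + 185.33*I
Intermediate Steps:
c(A) = √(2 + A) (c(A) = √(A + (2*A)/A) = √(A + 2) = √(2 + A))
P = 0 (P = 2*0 = 0)
J(o, T) = 66*T + o*(21 + T) (J(o, T) = o*(21 + T) + 66*T = 66*T + o*(21 + T))
P + J(41, c(-5)) = 0 + (21*41 + 66*√(2 - 5) + √(2 - 5)*41) = 0 + (861 + 66*√(-3) + √(-3)*41) = 0 + (861 + 66*(I*√3) + (I*√3)*41) = 0 + (861 + 66*I*√3 + 41*I*√3) = 0 + (861 + 107*I*√3) = 861 + 107*I*√3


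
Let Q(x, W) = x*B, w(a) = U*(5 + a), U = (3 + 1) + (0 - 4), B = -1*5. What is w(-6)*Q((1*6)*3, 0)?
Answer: 0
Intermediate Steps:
B = -5
U = 0 (U = 4 - 4 = 0)
w(a) = 0 (w(a) = 0*(5 + a) = 0)
Q(x, W) = -5*x (Q(x, W) = x*(-5) = -5*x)
w(-6)*Q((1*6)*3, 0) = 0*(-5*1*6*3) = 0*(-30*3) = 0*(-5*18) = 0*(-90) = 0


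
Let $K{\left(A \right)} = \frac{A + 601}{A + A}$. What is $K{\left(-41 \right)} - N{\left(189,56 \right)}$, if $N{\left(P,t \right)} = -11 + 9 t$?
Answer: $- \frac{20493}{41} \approx -499.83$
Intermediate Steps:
$K{\left(A \right)} = \frac{601 + A}{2 A}$
$K{\left(-41 \right)} - N{\left(189,56 \right)} = \frac{601 - 41}{2 \left(-41\right)} - \left(-11 + 9 \cdot 56\right) = \frac{1}{2} \left(- \frac{1}{41}\right) 560 - \left(-11 + 504\right) = - \frac{280}{41} - 493 = - \frac{20493}{41}$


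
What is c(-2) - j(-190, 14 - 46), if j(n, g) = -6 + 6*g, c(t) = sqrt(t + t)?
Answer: 198 + 2*I ≈ 198.0 + 2.0*I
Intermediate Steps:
c(t) = sqrt(2)*sqrt(t) (c(t) = sqrt(2*t) = sqrt(2)*sqrt(t))
c(-2) - j(-190, 14 - 46) = sqrt(2)*sqrt(-2) - (-6 + 6*(14 - 46)) = sqrt(2)*(I*sqrt(2)) - (-6 + 6*(-32)) = 2*I - (-6 - 192) = 2*I - 1*(-198) = 2*I + 198 = 198 + 2*I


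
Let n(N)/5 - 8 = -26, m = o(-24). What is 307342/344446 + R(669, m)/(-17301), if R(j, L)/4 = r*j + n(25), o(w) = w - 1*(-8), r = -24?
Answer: 4593837401/993210041 ≈ 4.6252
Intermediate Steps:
o(w) = 8 + w (o(w) = w + 8 = 8 + w)
m = -16 (m = 8 - 24 = -16)
n(N) = -90 (n(N) = 40 + 5*(-26) = 40 - 130 = -90)
R(j, L) = -360 - 96*j (R(j, L) = 4*(-24*j - 90) = 4*(-90 - 24*j) = -360 - 96*j)
307342/344446 + R(669, m)/(-17301) = 307342/344446 + (-360 - 96*669)/(-17301) = 307342*(1/344446) + (-360 - 64224)*(-1/17301) = 153671/172223 - 64584*(-1/17301) = 153671/172223 + 21528/5767 = 4593837401/993210041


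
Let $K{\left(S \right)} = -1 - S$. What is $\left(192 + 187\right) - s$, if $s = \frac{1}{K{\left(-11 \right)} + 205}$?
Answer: $\frac{81484}{215} \approx 379.0$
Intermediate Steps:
$s = \frac{1}{215}$ ($s = \frac{1}{\left(-1 - -11\right) + 205} = \frac{1}{\left(-1 + 11\right) + 205} = \frac{1}{10 + 205} = \frac{1}{215} \approx 0.0046512$)
$\left(192 + 187\right) - s = \left(192 + 187\right) - \frac{1}{215} = 379 - \frac{1}{215} = \frac{81484}{215}$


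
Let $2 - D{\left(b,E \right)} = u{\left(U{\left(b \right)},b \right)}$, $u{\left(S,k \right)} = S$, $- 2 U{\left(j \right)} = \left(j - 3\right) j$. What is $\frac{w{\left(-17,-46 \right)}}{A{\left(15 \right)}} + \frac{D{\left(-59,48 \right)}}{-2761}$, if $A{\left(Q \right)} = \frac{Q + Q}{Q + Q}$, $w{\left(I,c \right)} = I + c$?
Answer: $- \frac{175774}{2761} \approx -63.663$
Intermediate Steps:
$U{\left(j \right)} = - \frac{j \left(-3 + j\right)}{2}$ ($U{\left(j \right)} = - \frac{\left(j - 3\right) j}{2} = - \frac{\left(-3 + j\right) j}{2} = - \frac{j \left(-3 + j\right)}{2}$)
$A{\left(Q \right)} = 1$ ($A{\left(Q \right)} = \frac{2 Q}{2 Q} = 2 Q \frac{1}{2 Q} = 1$)
$D{\left(b,E \right)} = 2 - \frac{b \left(3 - b\right)}{2}$
$\frac{w{\left(-17,-46 \right)}}{A{\left(15 \right)}} + \frac{D{\left(-59,48 \right)}}{-2761} = \frac{-17 - 46}{1} + \frac{2 + \frac{1}{2} \left(-59\right) \left(-3 - 59\right)}{-2761} = \left(-63\right) 1 + \left(2 + \frac{1}{2} \left(-59\right) \left(-62\right)\right) \left(- \frac{1}{2761}\right) = -63 + \left(2 + 1829\right) \left(- \frac{1}{2761}\right) = -63 + 1831 \left(- \frac{1}{2761}\right) = -63 - \frac{1831}{2761} = - \frac{175774}{2761}$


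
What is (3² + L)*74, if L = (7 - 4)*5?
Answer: 1776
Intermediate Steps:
L = 15 (L = 3*5 = 15)
(3² + L)*74 = (3² + 15)*74 = (9 + 15)*74 = 24*74 = 1776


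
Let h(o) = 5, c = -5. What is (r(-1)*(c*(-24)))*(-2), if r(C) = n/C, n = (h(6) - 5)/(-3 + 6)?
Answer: 0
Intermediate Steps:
n = 0 (n = (5 - 5)/(-3 + 6) = 0/3 = 0*(⅓) = 0)
r(C) = 0 (r(C) = 0/C = 0)
(r(-1)*(c*(-24)))*(-2) = (0*(-5*(-24)))*(-2) = (0*120)*(-2) = 0*(-2) = 0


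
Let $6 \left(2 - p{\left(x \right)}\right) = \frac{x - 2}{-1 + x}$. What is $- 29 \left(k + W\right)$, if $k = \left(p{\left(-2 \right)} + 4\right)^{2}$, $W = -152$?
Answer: $\frac{278632}{81} \approx 3439.9$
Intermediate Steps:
$p{\left(x \right)} = 2 - \frac{-2 + x}{6 \left(-1 + x\right)}$ ($p{\left(x \right)} = 2 - \frac{\left(x - 2\right) \frac{1}{-1 + x}}{6} = 2 - \frac{\left(-2 + x\right) \frac{1}{-1 + x}}{6} = 2 - \frac{\frac{1}{-1 + x} \left(-2 + x\right)}{6} = 2 - \frac{-2 + x}{6 \left(-1 + x\right)}$)
$k = \frac{2704}{81}$ ($k = \left(\frac{-10 + 11 \left(-2\right)}{6 \left(-1 - 2\right)} + 4\right)^{2} = \left(\frac{-10 - 22}{6 \left(-3\right)} + 4\right)^{2} = \left(\frac{1}{6} \left(- \frac{1}{3}\right) \left(-32\right) + 4\right)^{2} = \left(\frac{16}{9} + 4\right)^{2} = \left(\frac{52}{9}\right)^{2} = \frac{2704}{81} \approx 33.383$)
$- 29 \left(k + W\right) = - 29 \left(\frac{2704}{81} - 152\right) = \left(-29\right) \left(- \frac{9608}{81}\right) = \frac{278632}{81}$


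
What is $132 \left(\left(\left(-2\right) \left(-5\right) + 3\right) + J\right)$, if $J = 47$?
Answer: $7920$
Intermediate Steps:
$132 \left(\left(\left(-2\right) \left(-5\right) + 3\right) + J\right) = 132 \left(\left(\left(-2\right) \left(-5\right) + 3\right) + 47\right) = 132 \left(\left(10 + 3\right) + 47\right) = 132 \left(13 + 47\right) = 132 \cdot 60 = 7920$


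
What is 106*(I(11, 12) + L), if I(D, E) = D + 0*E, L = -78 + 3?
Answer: -6784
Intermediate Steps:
L = -75
I(D, E) = D (I(D, E) = D + 0 = D)
106*(I(11, 12) + L) = 106*(11 - 75) = 106*(-64) = -6784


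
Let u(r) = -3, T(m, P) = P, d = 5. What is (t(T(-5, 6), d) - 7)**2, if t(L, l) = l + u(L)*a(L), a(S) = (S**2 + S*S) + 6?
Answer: 55696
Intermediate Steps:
a(S) = 6 + 2*S**2 (a(S) = (S**2 + S**2) + 6 = 2*S**2 + 6 = 6 + 2*S**2)
t(L, l) = -18 + l - 6*L**2 (t(L, l) = l - 3*(6 + 2*L**2) = l + (-18 - 6*L**2) = -18 + l - 6*L**2)
(t(T(-5, 6), d) - 7)**2 = ((-18 + 5 - 6*6**2) - 7)**2 = ((-18 + 5 - 6*36) - 7)**2 = ((-18 + 5 - 216) - 7)**2 = (-229 - 7)**2 = (-236)**2 = 55696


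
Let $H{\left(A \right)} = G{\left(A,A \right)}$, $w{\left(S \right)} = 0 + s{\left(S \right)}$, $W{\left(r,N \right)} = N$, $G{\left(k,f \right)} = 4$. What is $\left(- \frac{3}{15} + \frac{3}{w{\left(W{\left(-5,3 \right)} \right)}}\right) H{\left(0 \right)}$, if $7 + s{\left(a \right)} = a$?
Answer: $- \frac{19}{5} \approx -3.8$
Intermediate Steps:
$s{\left(a \right)} = -7 + a$
$w{\left(S \right)} = -7 + S$ ($w{\left(S \right)} = 0 + \left(-7 + S\right) = -7 + S$)
$H{\left(A \right)} = 4$
$\left(- \frac{3}{15} + \frac{3}{w{\left(W{\left(-5,3 \right)} \right)}}\right) H{\left(0 \right)} = \left(- \frac{3}{15} + \frac{3}{-7 + 3}\right) 4 = \left(\left(-3\right) \frac{1}{15} + \frac{3}{-4}\right) 4 = \left(- \frac{1}{5} + 3 \left(- \frac{1}{4}\right)\right) 4 = \left(- \frac{1}{5} - \frac{3}{4}\right) 4 = \left(- \frac{19}{20}\right) 4 = - \frac{19}{5}$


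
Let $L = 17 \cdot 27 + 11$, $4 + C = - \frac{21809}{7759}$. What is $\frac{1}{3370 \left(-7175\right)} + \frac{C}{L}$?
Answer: $- \frac{63889126774}{4408850985875} \approx -0.014491$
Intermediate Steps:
$C = - \frac{52845}{7759}$ ($C = -4 - \frac{21809}{7759} = - \frac{52845}{7759} \approx -6.8108$)
$L = 470$ ($L = 459 + 11 = 470$)
$\frac{1}{3370 \left(-7175\right)} + \frac{C}{L} = \frac{1}{3370 \left(-7175\right)} - \frac{52845}{7759 \cdot 470} = \frac{1}{3370} \left(- \frac{1}{7175}\right) - \frac{10569}{729346} = - \frac{1}{24179750} - \frac{10569}{729346} = - \frac{63889126774}{4408850985875}$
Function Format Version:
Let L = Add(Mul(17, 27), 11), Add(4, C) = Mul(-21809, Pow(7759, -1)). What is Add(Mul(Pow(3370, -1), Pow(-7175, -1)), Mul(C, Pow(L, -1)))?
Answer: Rational(-63889126774, 4408850985875) ≈ -0.014491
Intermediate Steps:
C = Rational(-52845, 7759) (C = Add(-4, Mul(-21809, Pow(7759, -1))) = Add(-4, Mul(-21809, Rational(1, 7759))) = Add(-4, Rational(-21809, 7759)) = Rational(-52845, 7759) ≈ -6.8108)
L = 470 (L = Add(459, 11) = 470)
Add(Mul(Pow(3370, -1), Pow(-7175, -1)), Mul(C, Pow(L, -1))) = Add(Mul(Pow(3370, -1), Pow(-7175, -1)), Mul(Rational(-52845, 7759), Pow(470, -1))) = Add(Mul(Rational(1, 3370), Rational(-1, 7175)), Mul(Rational(-52845, 7759), Rational(1, 470))) = Add(Rational(-1, 24179750), Rational(-10569, 729346)) = Rational(-63889126774, 4408850985875)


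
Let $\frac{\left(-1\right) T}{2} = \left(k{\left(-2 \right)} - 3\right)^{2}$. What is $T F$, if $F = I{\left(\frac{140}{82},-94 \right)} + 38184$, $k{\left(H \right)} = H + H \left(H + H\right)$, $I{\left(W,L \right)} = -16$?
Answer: $-687024$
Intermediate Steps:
$k{\left(H \right)} = H + 2 H^{2}$ ($k{\left(H \right)} = H + H 2 H = H + 2 H^{2}$)
$F = 38168$ ($F = -16 + 38184 = 38168$)
$T = -18$ ($T = - 2 \left(- 2 \left(1 + 2 \left(-2\right)\right) - 3\right)^{2} = - 2 \left(- 2 \left(1 - 4\right) - 3\right)^{2} = - 2 \left(\left(-2\right) \left(-3\right) - 3\right)^{2} = - 2 \left(6 - 3\right)^{2} = - 2 \cdot 3^{2} = \left(-2\right) 9 = -18$)
$T F = \left(-18\right) 38168 = -687024$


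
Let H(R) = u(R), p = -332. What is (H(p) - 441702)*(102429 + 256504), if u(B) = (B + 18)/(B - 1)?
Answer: -52794181475716/333 ≈ -1.5854e+11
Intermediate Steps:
u(B) = (18 + B)/(-1 + B)
H(R) = (18 + R)/(-1 + R)
(H(p) - 441702)*(102429 + 256504) = ((18 - 332)/(-1 - 332) - 441702)*(102429 + 256504) = (-314/(-333) - 441702)*358933 = (-1/333*(-314) - 441702)*358933 = (314/333 - 441702)*358933 = -147086452/333*358933 = -52794181475716/333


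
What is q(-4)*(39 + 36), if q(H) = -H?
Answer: 300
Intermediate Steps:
q(-4)*(39 + 36) = (-1*(-4))*(39 + 36) = 4*75 = 300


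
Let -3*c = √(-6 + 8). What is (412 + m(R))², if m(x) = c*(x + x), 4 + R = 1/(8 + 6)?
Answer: 74863154/441 + 45320*√2/21 ≈ 1.7281e+5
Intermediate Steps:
R = -55/14 (R = -4 + 1/(8 + 6) = -4 + 1/14 = -55/14 ≈ -3.9286)
c = -√2/3 (c = -√(-6 + 8)/3 = -√2/3 ≈ -0.47140)
m(x) = -2*x*√2/3 (m(x) = (-√2/3)*(x + x) = (-√2/3)*(2*x) = -2*x*√2/3)
(412 + m(R))² = (412 - ⅔*(-55/14)*√2)² = (412 + 55*√2/21)²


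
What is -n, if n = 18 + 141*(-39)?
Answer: 5481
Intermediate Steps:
n = -5481 (n = 18 - 5499 = -5481)
-n = -1*(-5481) = 5481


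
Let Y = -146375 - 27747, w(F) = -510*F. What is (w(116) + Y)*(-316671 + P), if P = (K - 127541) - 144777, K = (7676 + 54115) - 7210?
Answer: 124667767056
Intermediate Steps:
K = 54581 (K = 61791 - 7210 = 54581)
Y = -174122
P = -217737 (P = (54581 - 127541) - 144777 = -72960 - 144777 = -217737)
(w(116) + Y)*(-316671 + P) = (-510*116 - 174122)*(-316671 - 217737) = (-59160 - 174122)*(-534408) = -233282*(-534408) = 124667767056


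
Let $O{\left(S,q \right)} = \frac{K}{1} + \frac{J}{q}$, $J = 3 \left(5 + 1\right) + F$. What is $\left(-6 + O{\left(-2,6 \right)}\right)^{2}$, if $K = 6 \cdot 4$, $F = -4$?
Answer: $\frac{3721}{9} \approx 413.44$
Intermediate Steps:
$J = 14$ ($J = 3 \left(5 + 1\right) - 4 = 3 \cdot 6 - 4 = 18 - 4 = 14$)
$K = 24$
$O{\left(S,q \right)} = 24 + \frac{14}{q}$ ($O{\left(S,q \right)} = \frac{24}{1} + \frac{14}{q} = 24 \cdot 1 + \frac{14}{q} = 24 + \frac{14}{q}$)
$\left(-6 + O{\left(-2,6 \right)}\right)^{2} = \left(-6 + \left(24 + \frac{14}{6}\right)\right)^{2} = \left(-6 + \left(24 + 14 \cdot \frac{1}{6}\right)\right)^{2} = \left(-6 + \left(24 + \frac{7}{3}\right)\right)^{2} = \left(-6 + \frac{79}{3}\right)^{2} = \left(\frac{61}{3}\right)^{2} = \frac{3721}{9}$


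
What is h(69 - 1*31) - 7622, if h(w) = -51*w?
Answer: -9560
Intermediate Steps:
h(69 - 1*31) - 7622 = -51*(69 - 1*31) - 7622 = -51*(69 - 31) - 7622 = -51*38 - 7622 = -1938 - 7622 = -9560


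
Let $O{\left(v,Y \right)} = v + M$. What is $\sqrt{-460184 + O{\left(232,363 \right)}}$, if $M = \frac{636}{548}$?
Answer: $\frac{7 i \sqrt{176179945}}{137} \approx 678.2 i$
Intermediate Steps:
$M = \frac{159}{137}$ ($M = 636 \cdot \frac{1}{548} = \frac{159}{137} \approx 1.1606$)
$O{\left(v,Y \right)} = \frac{159}{137} + v$ ($O{\left(v,Y \right)} = v + \frac{159}{137} = \frac{159}{137} + v$)
$\sqrt{-460184 + O{\left(232,363 \right)}} = \sqrt{-460184 + \left(\frac{159}{137} + 232\right)} = \sqrt{-460184 + \frac{31943}{137}} = \sqrt{- \frac{63013265}{137}} = \frac{7 i \sqrt{176179945}}{137}$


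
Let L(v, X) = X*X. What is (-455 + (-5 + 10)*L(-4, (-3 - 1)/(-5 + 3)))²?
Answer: 189225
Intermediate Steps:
L(v, X) = X²
(-455 + (-5 + 10)*L(-4, (-3 - 1)/(-5 + 3)))² = (-455 + (-5 + 10)*((-3 - 1)/(-5 + 3))²)² = (-455 + 5*(-4/(-2))²)² = (-455 + 5*(-4*(-½))²)² = (-455 + 5*2²)² = (-455 + 5*4)² = (-455 + 20)² = (-435)² = 189225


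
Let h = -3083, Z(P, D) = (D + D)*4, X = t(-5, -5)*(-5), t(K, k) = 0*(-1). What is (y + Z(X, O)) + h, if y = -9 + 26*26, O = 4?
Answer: -2384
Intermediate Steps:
t(K, k) = 0
X = 0 (X = 0*(-5) = 0)
Z(P, D) = 8*D (Z(P, D) = (2*D)*4 = 8*D)
y = 667 (y = -9 + 676 = 667)
(y + Z(X, O)) + h = (667 + 8*4) - 3083 = (667 + 32) - 3083 = 699 - 3083 = -2384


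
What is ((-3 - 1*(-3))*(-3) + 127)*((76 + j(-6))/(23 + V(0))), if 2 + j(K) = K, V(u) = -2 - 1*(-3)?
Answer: 2159/6 ≈ 359.83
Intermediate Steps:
V(u) = 1 (V(u) = -2 + 3 = 1)
j(K) = -2 + K
((-3 - 1*(-3))*(-3) + 127)*((76 + j(-6))/(23 + V(0))) = ((-3 - 1*(-3))*(-3) + 127)*((76 + (-2 - 6))/(23 + 1)) = ((-3 + 3)*(-3) + 127)*((76 - 8)/24) = (0*(-3) + 127)*(68*(1/24)) = (0 + 127)*(17/6) = 127*(17/6) = 2159/6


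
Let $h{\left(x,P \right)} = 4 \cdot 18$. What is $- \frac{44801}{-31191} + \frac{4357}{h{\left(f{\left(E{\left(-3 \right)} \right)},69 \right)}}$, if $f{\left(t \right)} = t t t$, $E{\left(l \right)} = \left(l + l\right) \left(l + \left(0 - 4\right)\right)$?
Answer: $\frac{46374953}{748584} \approx 61.95$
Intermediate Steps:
$E{\left(l \right)} = 2 l \left(-4 + l\right)$ ($E{\left(l \right)} = 2 l \left(l + \left(0 - 4\right)\right) = 2 l \left(l - 4\right) = 2 l \left(-4 + l\right)$)
$f{\left(t \right)} = t^{3}$ ($f{\left(t \right)} = t^{2} t = t^{3}$)
$h{\left(x,P \right)} = 72$
$- \frac{44801}{-31191} + \frac{4357}{h{\left(f{\left(E{\left(-3 \right)} \right)},69 \right)}} = - \frac{44801}{-31191} + \frac{4357}{72} = \left(-44801\right) \left(- \frac{1}{31191}\right) + 4357 \cdot \frac{1}{72} = \frac{44801}{31191} + \frac{4357}{72} = \frac{46374953}{748584}$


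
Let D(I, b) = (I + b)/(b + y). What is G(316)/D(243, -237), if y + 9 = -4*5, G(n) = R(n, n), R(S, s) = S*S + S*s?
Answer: -26561696/3 ≈ -8.8539e+6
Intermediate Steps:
R(S, s) = S² + S*s
G(n) = 2*n² (G(n) = n*(n + n) = n*(2*n) = 2*n²)
y = -29 (y = -9 - 4*5 = -9 - 20 = -29)
D(I, b) = (I + b)/(-29 + b) (D(I, b) = (I + b)/(b - 29) = (I + b)/(-29 + b))
G(316)/D(243, -237) = (2*316²)/(((243 - 237)/(-29 - 237))) = (2*99856)/((6/(-266))) = 199712/((-1/266*6)) = 199712/(-3/133) = 199712*(-133/3) = -26561696/3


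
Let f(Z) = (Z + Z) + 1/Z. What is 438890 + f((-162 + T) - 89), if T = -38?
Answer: 126672167/289 ≈ 4.3831e+5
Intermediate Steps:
f(Z) = 1/Z + 2*Z (f(Z) = 2*Z + 1/Z = 1/Z + 2*Z)
438890 + f((-162 + T) - 89) = 438890 + (1/((-162 - 38) - 89) + 2*((-162 - 38) - 89)) = 438890 + (1/(-200 - 89) + 2*(-200 - 89)) = 438890 + (1/(-289) + 2*(-289)) = 438890 + (-1/289 - 578) = 438890 - 167043/289 = 126672167/289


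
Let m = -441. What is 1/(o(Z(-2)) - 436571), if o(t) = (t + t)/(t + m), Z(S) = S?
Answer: -443/193400949 ≈ -2.2906e-6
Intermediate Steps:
o(t) = 2*t/(-441 + t) (o(t) = (t + t)/(t - 441) = (2*t)/(-441 + t) = 2*t/(-441 + t))
1/(o(Z(-2)) - 436571) = 1/(2*(-2)/(-441 - 2) - 436571) = 1/(2*(-2)/(-443) - 436571) = 1/(2*(-2)*(-1/443) - 436571) = 1/(4/443 - 436571) = 1/(-193400949/443) = -443/193400949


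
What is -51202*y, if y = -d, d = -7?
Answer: -358414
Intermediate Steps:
y = 7 (y = -1*(-7) = 7)
-51202*y = -51202*7 = -358414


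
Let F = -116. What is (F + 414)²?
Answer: 88804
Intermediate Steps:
(F + 414)² = (-116 + 414)² = 298² = 88804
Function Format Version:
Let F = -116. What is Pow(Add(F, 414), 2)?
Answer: 88804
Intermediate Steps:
Pow(Add(F, 414), 2) = Pow(Add(-116, 414), 2) = Pow(298, 2) = 88804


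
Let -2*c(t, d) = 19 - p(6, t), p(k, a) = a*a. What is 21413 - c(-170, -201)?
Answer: 13945/2 ≈ 6972.5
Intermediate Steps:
p(k, a) = a²
c(t, d) = -19/2 + t²/2 (c(t, d) = -(19 - t²)/2 = -19/2 + t²/2)
21413 - c(-170, -201) = 21413 - (-19/2 + (½)*(-170)²) = 21413 - (-19/2 + (½)*28900) = 21413 - (-19/2 + 14450) = 21413 - 1*28881/2 = 21413 - 28881/2 = 13945/2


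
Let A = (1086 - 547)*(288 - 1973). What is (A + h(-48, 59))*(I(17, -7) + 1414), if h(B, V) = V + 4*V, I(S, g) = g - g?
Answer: -1283798880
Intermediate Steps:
A = -908215 (A = 539*(-1685) = -908215)
I(S, g) = 0
h(B, V) = 5*V
(A + h(-48, 59))*(I(17, -7) + 1414) = (-908215 + 5*59)*(0 + 1414) = (-908215 + 295)*1414 = -907920*1414 = -1283798880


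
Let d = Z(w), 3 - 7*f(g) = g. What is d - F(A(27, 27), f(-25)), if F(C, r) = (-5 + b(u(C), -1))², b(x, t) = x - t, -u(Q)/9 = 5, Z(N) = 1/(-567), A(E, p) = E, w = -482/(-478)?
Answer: -1361368/567 ≈ -2401.0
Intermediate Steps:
f(g) = 3/7 - g/7
w = 241/239 (w = -482*(-1/478) = 241/239 ≈ 1.0084)
Z(N) = -1/567
d = -1/567 ≈ -0.0017637
u(Q) = -45 (u(Q) = -9*5 = -45)
F(C, r) = 2401 (F(C, r) = (-5 + (-45 - 1*(-1)))² = (-5 + (-45 + 1))² = (-5 - 44)² = (-49)² = 2401)
d - F(A(27, 27), f(-25)) = -1/567 - 1*2401 = -1/567 - 2401 = -1361368/567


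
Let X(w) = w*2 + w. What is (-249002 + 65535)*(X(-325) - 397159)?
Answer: 73044450578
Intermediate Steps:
X(w) = 3*w (X(w) = 2*w + w = 3*w)
(-249002 + 65535)*(X(-325) - 397159) = (-249002 + 65535)*(3*(-325) - 397159) = -183467*(-975 - 397159) = -183467*(-398134) = 73044450578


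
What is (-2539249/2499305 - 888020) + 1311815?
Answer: 1059190423226/2499305 ≈ 4.2379e+5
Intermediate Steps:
(-2539249/2499305 - 888020) + 1311815 = -2219435365349/2499305 + 1311815 = 1059190423226/2499305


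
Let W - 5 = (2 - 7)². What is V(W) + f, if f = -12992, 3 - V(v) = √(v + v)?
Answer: -12989 - 2*√15 ≈ -12997.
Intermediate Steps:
W = 30 (W = 5 + (2 - 7)² = 5 + (-5)² = 5 + 25 = 30)
V(v) = 3 - √2*√v (V(v) = 3 - √(v + v) = 3 - √(2*v) = 3 - √2*√v)
V(W) + f = (3 - √2*√30) - 12992 = (3 - 2*√15) - 12992 = -12989 - 2*√15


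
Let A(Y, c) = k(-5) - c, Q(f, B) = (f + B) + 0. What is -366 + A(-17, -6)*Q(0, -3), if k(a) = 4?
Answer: -396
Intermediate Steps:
Q(f, B) = B + f (Q(f, B) = (B + f) + 0 = B + f)
A(Y, c) = 4 - c
-366 + A(-17, -6)*Q(0, -3) = -366 + (4 - 1*(-6))*(-3 + 0) = -366 + (4 + 6)*(-3) = -366 + 10*(-3) = -366 - 30 = -396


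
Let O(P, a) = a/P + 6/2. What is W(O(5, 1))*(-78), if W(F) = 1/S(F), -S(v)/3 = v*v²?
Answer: 1625/2048 ≈ 0.79346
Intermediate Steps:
S(v) = -3*v³ (S(v) = -3*v*v² = -3*v³)
O(P, a) = 3 + a/P (O(P, a) = a/P + 6*(½) = a/P + 3 = 3 + a/P)
W(F) = -1/(3*F³) (W(F) = 1/(-3*F³) = -1/(3*F³))
W(O(5, 1))*(-78) = -1/(3*(3 + 1/5)³)*(-78) = -1/(3*(3 + 1*(⅕))³)*(-78) = -1/(3*(3 + ⅕)³)*(-78) = -1/(3*(16/5)³)*(-78) = -⅓*125/4096*(-78) = -125/12288*(-78) = 1625/2048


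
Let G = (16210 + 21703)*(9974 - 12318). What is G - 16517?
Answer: -88884589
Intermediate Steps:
G = -88868072 (G = 37913*(-2344) = -88868072)
G - 16517 = -88868072 - 16517 = -88884589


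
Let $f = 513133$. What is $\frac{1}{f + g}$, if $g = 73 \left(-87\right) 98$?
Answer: $- \frac{1}{109265} \approx -9.1521 \cdot 10^{-6}$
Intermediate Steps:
$g = -622398$ ($g = \left(-6351\right) 98 = -622398$)
$\frac{1}{f + g} = \frac{1}{513133 - 622398} = \frac{1}{-109265} = - \frac{1}{109265}$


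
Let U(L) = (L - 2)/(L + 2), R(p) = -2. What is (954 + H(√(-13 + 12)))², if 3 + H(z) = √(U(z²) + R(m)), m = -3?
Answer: (951 + I*√5)² ≈ 9.044e+5 + 4253.0*I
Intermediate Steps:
U(L) = (-2 + L)/(2 + L)
H(z) = -3 + √(-2 + (-2 + z²)/(2 + z²)) (H(z) = -3 + √((-2 + z²)/(2 + z²) - 2) = -3 + √(-2 + (-2 + z²)/(2 + z²)))
(954 + H(√(-13 + 12)))² = (954 + (-3 + √((-6 - (√(-13 + 12))²)/(2 + (√(-13 + 12))²))))² = (954 + (-3 + √((-6 - (√(-1))²)/(2 + (√(-1))²))))² = (954 + (-3 + √((-6 - I²)/(2 + I²))))² = (954 + (-3 + √((-6 - 1*(-1))/(2 - 1))))² = (954 + (-3 + √((-6 + 1)/1)))² = (954 + (-3 + √(1*(-5))))² = (954 + (-3 + √(-5)))² = (954 + (-3 + I*√5))² = (951 + I*√5)²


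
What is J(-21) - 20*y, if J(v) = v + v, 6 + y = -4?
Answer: 158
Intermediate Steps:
y = -10 (y = -6 - 4 = -10)
J(v) = 2*v
J(-21) - 20*y = 2*(-21) - 20*(-10) = -42 + 200 = 158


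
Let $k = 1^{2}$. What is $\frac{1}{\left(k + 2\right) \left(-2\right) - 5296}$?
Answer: $- \frac{1}{5302} \approx -0.00018861$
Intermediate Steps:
$k = 1$
$\frac{1}{\left(k + 2\right) \left(-2\right) - 5296} = \frac{1}{\left(1 + 2\right) \left(-2\right) - 5296} = \frac{1}{3 \left(-2\right) - 5296} = \frac{1}{-6 - 5296} = \frac{1}{-5302} = - \frac{1}{5302}$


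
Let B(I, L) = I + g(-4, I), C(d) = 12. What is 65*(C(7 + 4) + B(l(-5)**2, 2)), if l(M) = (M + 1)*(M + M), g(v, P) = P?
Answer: 208780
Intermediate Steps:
l(M) = 2*M*(1 + M) (l(M) = (1 + M)*(2*M) = 2*M*(1 + M))
B(I, L) = 2*I (B(I, L) = I + I = 2*I)
65*(C(7 + 4) + B(l(-5)**2, 2)) = 65*(12 + 2*(2*(-5)*(1 - 5))**2) = 65*(12 + 2*(2*(-5)*(-4))**2) = 65*(12 + 2*40**2) = 65*(12 + 2*1600) = 65*(12 + 3200) = 65*3212 = 208780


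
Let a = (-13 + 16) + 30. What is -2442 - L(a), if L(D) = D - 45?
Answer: -2430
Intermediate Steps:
a = 33 (a = 3 + 30 = 33)
L(D) = -45 + D
-2442 - L(a) = -2442 - (-45 + 33) = -2442 - 1*(-12) = -2442 + 12 = -2430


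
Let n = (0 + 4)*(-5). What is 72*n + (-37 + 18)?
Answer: -1459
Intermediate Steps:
n = -20 (n = 4*(-5) = -20)
72*n + (-37 + 18) = 72*(-20) + (-37 + 18) = -1440 - 19 = -1459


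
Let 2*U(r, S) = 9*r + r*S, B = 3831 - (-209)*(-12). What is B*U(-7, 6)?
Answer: -138915/2 ≈ -69458.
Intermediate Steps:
B = 1323 (B = 3831 - 1*2508 = 3831 - 2508 = 1323)
U(r, S) = 9*r/2 + S*r/2 (U(r, S) = (9*r + r*S)/2 = (9*r + S*r)/2 = 9*r/2 + S*r/2)
B*U(-7, 6) = 1323*((½)*(-7)*(9 + 6)) = 1323*((½)*(-7)*15) = 1323*(-105/2) = -138915/2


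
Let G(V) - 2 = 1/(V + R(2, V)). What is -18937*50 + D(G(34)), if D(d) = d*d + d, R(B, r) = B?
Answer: -1227109643/1296 ≈ -9.4684e+5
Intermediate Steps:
G(V) = 2 + 1/(2 + V) (G(V) = 2 + 1/(V + 2) = 2 + 1/(2 + V))
D(d) = d + d² (D(d) = d² + d = d + d²)
-18937*50 + D(G(34)) = -18937*50 + ((5 + 2*34)/(2 + 34))*(1 + (5 + 2*34)/(2 + 34)) = -946850 + ((5 + 68)/36)*(1 + (5 + 68)/36) = -946850 + ((1/36)*73)*(1 + (1/36)*73) = -946850 + 73*(1 + 73/36)/36 = -946850 + (73/36)*(109/36) = -946850 + 7957/1296 = -1227109643/1296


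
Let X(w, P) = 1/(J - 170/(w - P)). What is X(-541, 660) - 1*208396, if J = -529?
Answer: -132364596165/635159 ≈ -2.0840e+5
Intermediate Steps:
X(w, P) = 1/(-529 - 170/(w - P))
X(-541, 660) - 1*208396 = (660 - 1*(-541))/(170 - 529*660 + 529*(-541)) - 1*208396 = (660 + 541)/(170 - 349140 - 286189) - 208396 = 1201/(-635159) - 208396 = -1/635159*1201 - 208396 = -1201/635159 - 208396 = -132364596165/635159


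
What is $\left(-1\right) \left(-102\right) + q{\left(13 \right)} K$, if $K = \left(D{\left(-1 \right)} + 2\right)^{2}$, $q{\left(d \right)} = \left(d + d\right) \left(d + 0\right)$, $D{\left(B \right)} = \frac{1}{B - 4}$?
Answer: $\frac{29928}{25} \approx 1197.1$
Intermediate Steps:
$D{\left(B \right)} = \frac{1}{-4 + B}$
$q{\left(d \right)} = 2 d^{2}$ ($q{\left(d \right)} = 2 d d = 2 d^{2}$)
$K = \frac{81}{25}$ ($K = \left(\frac{1}{-4 - 1} + 2\right)^{2} = \left(\frac{1}{-5} + 2\right)^{2} = \left(- \frac{1}{5} + 2\right)^{2} = \left(\frac{9}{5}\right)^{2} = \frac{81}{25} \approx 3.24$)
$\left(-1\right) \left(-102\right) + q{\left(13 \right)} K = \left(-1\right) \left(-102\right) + 2 \cdot 13^{2} \cdot \frac{81}{25} = 102 + 2 \cdot 169 \cdot \frac{81}{25} = 102 + 338 \cdot \frac{81}{25} = 102 + \frac{27378}{25} = \frac{29928}{25}$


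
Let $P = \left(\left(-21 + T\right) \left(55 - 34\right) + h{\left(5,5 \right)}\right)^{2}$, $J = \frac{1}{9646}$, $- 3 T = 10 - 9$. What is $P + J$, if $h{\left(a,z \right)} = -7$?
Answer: $\frac{1996963151}{9646} \approx 2.0703 \cdot 10^{5}$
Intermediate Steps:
$T = - \frac{1}{3}$ ($T = - \frac{10 - 9}{3} = \left(- \frac{1}{3}\right) 1 = - \frac{1}{3} \approx -0.33333$)
$J = \frac{1}{9646} \approx 0.00010367$
$P = 207025$ ($P = \left(\left(-21 - \frac{1}{3}\right) \left(55 - 34\right) - 7\right)^{2} = \left(\left(- \frac{64}{3}\right) 21 - 7\right)^{2} = \left(-448 - 7\right)^{2} = \left(-455\right)^{2} = 207025$)
$P + J = 207025 + \frac{1}{9646} = \frac{1996963151}{9646}$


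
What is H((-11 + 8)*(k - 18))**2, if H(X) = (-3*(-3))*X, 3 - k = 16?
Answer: 700569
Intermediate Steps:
k = -13 (k = 3 - 1*16 = 3 - 16 = -13)
H(X) = 9*X
H((-11 + 8)*(k - 18))**2 = (9*((-11 + 8)*(-13 - 18)))**2 = (9*(-3*(-31)))**2 = (9*93)**2 = 837**2 = 700569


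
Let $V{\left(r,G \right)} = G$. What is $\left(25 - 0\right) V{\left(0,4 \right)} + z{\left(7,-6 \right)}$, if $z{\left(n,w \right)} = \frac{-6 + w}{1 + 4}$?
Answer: $\frac{488}{5} \approx 97.6$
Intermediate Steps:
$z{\left(n,w \right)} = - \frac{6}{5} + \frac{w}{5}$ ($z{\left(n,w \right)} = \frac{-6 + w}{5} = \left(-6 + w\right) \frac{1}{5} = - \frac{6}{5} + \frac{w}{5}$)
$\left(25 - 0\right) V{\left(0,4 \right)} + z{\left(7,-6 \right)} = \left(25 - 0\right) 4 + \left(- \frac{6}{5} + \frac{1}{5} \left(-6\right)\right) = \left(25 + 0\right) 4 - \frac{12}{5} = 25 \cdot 4 - \frac{12}{5} = 100 - \frac{12}{5} = \frac{488}{5}$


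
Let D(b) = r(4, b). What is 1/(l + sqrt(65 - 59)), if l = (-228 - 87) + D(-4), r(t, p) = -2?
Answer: -317/100483 - sqrt(6)/100483 ≈ -0.0031791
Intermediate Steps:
D(b) = -2
l = -317 (l = (-228 - 87) - 2 = -315 - 2 = -317)
1/(l + sqrt(65 - 59)) = 1/(-317 + sqrt(65 - 59)) = 1/(-317 + sqrt(6))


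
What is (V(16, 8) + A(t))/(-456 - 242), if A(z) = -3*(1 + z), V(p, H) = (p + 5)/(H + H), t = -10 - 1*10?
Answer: -933/11168 ≈ -0.083542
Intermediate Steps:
t = -20 (t = -10 - 10 = -20)
V(p, H) = (5 + p)/(2*H) (V(p, H) = (5 + p)/((2*H)) = (5 + p)*(1/(2*H)) = (5 + p)/(2*H))
A(z) = -3 - 3*z
(V(16, 8) + A(t))/(-456 - 242) = ((½)*(5 + 16)/8 + (-3 - 3*(-20)))/(-456 - 242) = ((½)*(⅛)*21 + (-3 + 60))/(-698) = (21/16 + 57)*(-1/698) = (933/16)*(-1/698) = -933/11168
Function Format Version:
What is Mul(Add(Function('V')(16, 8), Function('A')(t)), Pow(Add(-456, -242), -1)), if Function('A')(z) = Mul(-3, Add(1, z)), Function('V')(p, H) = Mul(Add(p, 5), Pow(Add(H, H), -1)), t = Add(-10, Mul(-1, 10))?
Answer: Rational(-933, 11168) ≈ -0.083542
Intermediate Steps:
t = -20 (t = Add(-10, -10) = -20)
Function('V')(p, H) = Mul(Rational(1, 2), Pow(H, -1), Add(5, p)) (Function('V')(p, H) = Mul(Add(5, p), Pow(Mul(2, H), -1)) = Mul(Add(5, p), Mul(Rational(1, 2), Pow(H, -1))) = Mul(Rational(1, 2), Pow(H, -1), Add(5, p)))
Function('A')(z) = Add(-3, Mul(-3, z))
Mul(Add(Function('V')(16, 8), Function('A')(t)), Pow(Add(-456, -242), -1)) = Mul(Add(Mul(Rational(1, 2), Pow(8, -1), Add(5, 16)), Add(-3, Mul(-3, -20))), Pow(Add(-456, -242), -1)) = Mul(Add(Mul(Rational(1, 2), Rational(1, 8), 21), Add(-3, 60)), Pow(-698, -1)) = Mul(Add(Rational(21, 16), 57), Rational(-1, 698)) = Mul(Rational(933, 16), Rational(-1, 698)) = Rational(-933, 11168)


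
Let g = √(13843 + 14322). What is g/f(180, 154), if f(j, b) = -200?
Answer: -√28165/200 ≈ -0.83912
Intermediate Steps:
g = √28165 ≈ 167.82
g/f(180, 154) = √28165/(-200) = √28165*(-1/200) = -√28165/200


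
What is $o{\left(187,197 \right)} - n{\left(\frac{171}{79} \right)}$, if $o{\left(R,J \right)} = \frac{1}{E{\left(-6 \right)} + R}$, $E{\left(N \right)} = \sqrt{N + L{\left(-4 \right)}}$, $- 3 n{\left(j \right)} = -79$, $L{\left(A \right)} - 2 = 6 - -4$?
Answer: $- \frac{2761516}{104889} - \frac{\sqrt{6}}{34963} \approx -26.328$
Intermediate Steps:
$L{\left(A \right)} = 12$ ($L{\left(A \right)} = 2 + \left(6 - -4\right) = 2 + \left(6 + 4\right) = 2 + 10 = 12$)
$n{\left(j \right)} = \frac{79}{3}$ ($n{\left(j \right)} = \left(- \frac{1}{3}\right) \left(-79\right) = \frac{79}{3}$)
$E{\left(N \right)} = \sqrt{12 + N}$ ($E{\left(N \right)} = \sqrt{N + 12} = \sqrt{12 + N}$)
$o{\left(R,J \right)} = \frac{1}{R + \sqrt{6}}$ ($o{\left(R,J \right)} = \frac{1}{\sqrt{12 - 6} + R} = \frac{1}{\sqrt{6} + R} = \frac{1}{R + \sqrt{6}}$)
$o{\left(187,197 \right)} - n{\left(\frac{171}{79} \right)} = \frac{1}{187 + \sqrt{6}} - \frac{79}{3} = - \frac{79}{3} + \frac{1}{187 + \sqrt{6}}$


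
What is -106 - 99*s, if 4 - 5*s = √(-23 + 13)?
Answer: -926/5 + 99*I*√10/5 ≈ -185.2 + 62.613*I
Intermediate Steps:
s = ⅘ - I*√10/5 (s = ⅘ - √(-23 + 13)/5 = ⅘ - I*√10/5 ≈ 0.8 - 0.63246*I)
-106 - 99*s = -106 - 99*(⅘ - I*√10/5) = -106 + (-396/5 + 99*I*√10/5) = -926/5 + 99*I*√10/5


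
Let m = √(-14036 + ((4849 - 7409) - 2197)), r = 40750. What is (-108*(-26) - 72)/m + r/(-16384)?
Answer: -20375/8192 - 2736*I*√18793/18793 ≈ -2.4872 - 19.958*I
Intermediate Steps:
m = I*√18793 (m = √(-14036 + (-2560 - 2197)) = √(-14036 - 4757) = √(-18793) = I*√18793 ≈ 137.09*I)
(-108*(-26) - 72)/m + r/(-16384) = (-108*(-26) - 72)/((I*√18793)) + 40750/(-16384) = (2808 - 72)*(-I*√18793/18793) + 40750*(-1/16384) = 2736*(-I*√18793/18793) - 20375/8192 = -2736*I*√18793/18793 - 20375/8192 = -20375/8192 - 2736*I*√18793/18793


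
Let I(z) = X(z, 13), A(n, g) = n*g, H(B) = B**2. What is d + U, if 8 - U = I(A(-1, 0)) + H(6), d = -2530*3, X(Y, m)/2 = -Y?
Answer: -7618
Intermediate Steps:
X(Y, m) = -2*Y (X(Y, m) = 2*(-Y) = -2*Y)
A(n, g) = g*n
I(z) = -2*z
d = -7590
U = -28 (U = 8 - (-0*(-1) + 6**2) = 8 - (-2*0 + 36) = 8 - (0 + 36) = 8 - 1*36 = 8 - 36 = -28)
d + U = -7590 - 28 = -7618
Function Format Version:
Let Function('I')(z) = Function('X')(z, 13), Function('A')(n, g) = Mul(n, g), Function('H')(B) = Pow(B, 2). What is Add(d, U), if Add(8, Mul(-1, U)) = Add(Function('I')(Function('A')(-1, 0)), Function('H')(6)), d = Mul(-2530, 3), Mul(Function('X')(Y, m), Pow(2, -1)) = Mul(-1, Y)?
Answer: -7618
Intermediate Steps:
Function('X')(Y, m) = Mul(-2, Y) (Function('X')(Y, m) = Mul(2, Mul(-1, Y)) = Mul(-2, Y))
Function('A')(n, g) = Mul(g, n)
Function('I')(z) = Mul(-2, z)
d = -7590
U = -28 (U = Add(8, Mul(-1, Add(Mul(-2, Mul(0, -1)), Pow(6, 2)))) = Add(8, Mul(-1, Add(Mul(-2, 0), 36))) = Add(8, Mul(-1, Add(0, 36))) = Add(8, Mul(-1, 36)) = Add(8, -36) = -28)
Add(d, U) = Add(-7590, -28) = -7618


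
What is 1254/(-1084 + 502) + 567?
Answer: 54790/97 ≈ 564.85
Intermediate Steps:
1254/(-1084 + 502) + 567 = 1254/(-582) + 567 = -1/582*1254 + 567 = -209/97 + 567 = 54790/97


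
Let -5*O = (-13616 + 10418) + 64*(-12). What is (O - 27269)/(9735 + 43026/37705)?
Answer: -998270039/367101201 ≈ -2.7193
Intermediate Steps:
O = 3966/5 (O = -((-13616 + 10418) + 64*(-12))/5 = -(-3198 - 768)/5 = -⅕*(-3966) = 3966/5 ≈ 793.20)
(O - 27269)/(9735 + 43026/37705) = (3966/5 - 27269)/(9735 + 43026/37705) = -132379/(5*(9735 + 43026*(1/37705))) = -132379/(5*(9735 + 43026/37705)) = -132379/(5*367101201/37705) = -132379/5*37705/367101201 = -998270039/367101201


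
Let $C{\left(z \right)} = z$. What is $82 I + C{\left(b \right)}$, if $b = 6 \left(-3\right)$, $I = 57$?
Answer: $4656$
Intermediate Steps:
$b = -18$
$82 I + C{\left(b \right)} = 82 \cdot 57 - 18 = 4674 - 18 = 4656$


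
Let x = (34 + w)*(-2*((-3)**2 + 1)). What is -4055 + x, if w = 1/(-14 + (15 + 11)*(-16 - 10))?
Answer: -326713/69 ≈ -4735.0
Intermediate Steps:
w = -1/690 (w = 1/(-14 + 26*(-26)) = 1/(-14 - 676) = 1/(-690) = -1/690 ≈ -0.0014493)
x = -46918/69 (x = (34 - 1/690)*(-2*((-3)**2 + 1)) = 23459*(-2*(9 + 1))/690 = 23459*(-2*10)/690 = (23459/690)*(-20) = -46918/69 ≈ -679.97)
-4055 + x = -4055 - 46918/69 = -326713/69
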